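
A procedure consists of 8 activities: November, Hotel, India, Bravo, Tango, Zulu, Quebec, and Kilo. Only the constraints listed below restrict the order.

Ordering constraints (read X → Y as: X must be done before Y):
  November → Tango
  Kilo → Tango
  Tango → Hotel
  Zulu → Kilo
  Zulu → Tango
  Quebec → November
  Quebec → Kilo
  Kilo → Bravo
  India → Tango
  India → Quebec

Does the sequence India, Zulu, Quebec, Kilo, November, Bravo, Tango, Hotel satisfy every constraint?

Every stated constraint is respected: India sits at position 1, ahead of Tango at position 7, and each of the other listed pairs likewise has the predecessor earlier in the sequence.

Yes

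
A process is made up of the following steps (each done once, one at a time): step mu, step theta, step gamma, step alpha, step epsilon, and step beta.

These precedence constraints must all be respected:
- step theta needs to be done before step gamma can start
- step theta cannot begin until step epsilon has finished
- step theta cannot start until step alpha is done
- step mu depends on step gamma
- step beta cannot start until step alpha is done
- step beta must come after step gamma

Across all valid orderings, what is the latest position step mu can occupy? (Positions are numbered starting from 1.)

6

No constraint forces any step after step mu, so it can be placed last, in position 6.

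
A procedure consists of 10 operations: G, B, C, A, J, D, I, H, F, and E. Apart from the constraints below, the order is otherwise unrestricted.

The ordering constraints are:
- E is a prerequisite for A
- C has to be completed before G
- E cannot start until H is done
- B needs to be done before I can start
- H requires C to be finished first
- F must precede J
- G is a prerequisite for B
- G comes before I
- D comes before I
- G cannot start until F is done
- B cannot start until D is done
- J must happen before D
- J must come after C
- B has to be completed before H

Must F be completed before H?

Yes

Chaining the stated constraints: F → G → B → H.
So F must precede H in any valid ordering.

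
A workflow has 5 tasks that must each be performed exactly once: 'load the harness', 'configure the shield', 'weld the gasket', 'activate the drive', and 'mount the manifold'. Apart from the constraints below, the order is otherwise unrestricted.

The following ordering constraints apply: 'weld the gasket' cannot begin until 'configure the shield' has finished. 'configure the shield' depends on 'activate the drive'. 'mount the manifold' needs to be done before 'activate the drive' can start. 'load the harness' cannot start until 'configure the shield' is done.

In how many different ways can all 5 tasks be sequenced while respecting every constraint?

2

'mount the manifold' is the only task with nothing required before it, so every ordering starts there.
Enumerating by repeatedly choosing an available task (one whose prerequisites are all placed) gives 2 distinct complete orderings.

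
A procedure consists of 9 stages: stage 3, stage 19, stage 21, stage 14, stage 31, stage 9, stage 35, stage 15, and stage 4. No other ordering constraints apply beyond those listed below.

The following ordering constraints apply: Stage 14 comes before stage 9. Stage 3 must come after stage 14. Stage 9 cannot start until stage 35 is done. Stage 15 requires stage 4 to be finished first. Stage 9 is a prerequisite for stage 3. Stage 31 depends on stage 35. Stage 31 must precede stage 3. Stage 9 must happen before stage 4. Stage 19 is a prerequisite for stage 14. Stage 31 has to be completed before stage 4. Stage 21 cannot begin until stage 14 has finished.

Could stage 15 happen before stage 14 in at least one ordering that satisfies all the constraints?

No

There is a dependency chain stage 14 → stage 9 → stage 4 → stage 15, so stage 15 always comes after stage 14.
So no valid ordering can have stage 15 before stage 14.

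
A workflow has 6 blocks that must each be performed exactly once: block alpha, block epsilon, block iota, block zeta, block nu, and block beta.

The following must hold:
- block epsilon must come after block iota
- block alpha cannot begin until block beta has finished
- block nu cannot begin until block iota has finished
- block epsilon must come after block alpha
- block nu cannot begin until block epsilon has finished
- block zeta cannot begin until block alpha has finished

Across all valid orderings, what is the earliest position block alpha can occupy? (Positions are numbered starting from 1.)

2

Working backwards through the constraints from block alpha, its only required predecessor is block beta.
With 1 mandatory predecessor, the earliest block alpha can sit is position 1+1 = 2, and placing just that one first achieves it.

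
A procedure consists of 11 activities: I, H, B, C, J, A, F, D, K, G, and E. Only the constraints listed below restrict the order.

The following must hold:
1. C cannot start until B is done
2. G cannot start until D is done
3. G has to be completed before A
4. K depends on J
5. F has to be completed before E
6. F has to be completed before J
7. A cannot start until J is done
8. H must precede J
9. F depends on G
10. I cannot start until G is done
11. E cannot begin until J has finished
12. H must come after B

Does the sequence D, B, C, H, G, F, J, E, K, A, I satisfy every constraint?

Every stated constraint is respected: G sits at position 5, ahead of I at position 11, and each of the other listed pairs likewise has the predecessor earlier in the sequence.

Yes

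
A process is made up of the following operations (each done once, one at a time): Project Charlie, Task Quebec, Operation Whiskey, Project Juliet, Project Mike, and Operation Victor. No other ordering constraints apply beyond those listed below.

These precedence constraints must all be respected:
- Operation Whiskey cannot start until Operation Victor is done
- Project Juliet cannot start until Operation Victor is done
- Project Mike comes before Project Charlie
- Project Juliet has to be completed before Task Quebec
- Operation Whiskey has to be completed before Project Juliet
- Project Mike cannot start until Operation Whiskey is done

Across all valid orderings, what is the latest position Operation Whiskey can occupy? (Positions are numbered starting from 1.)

2

The operations that are forced after Operation Whiskey, directly or by a chain of constraints, are Project Charlie, Task Quebec, Project Juliet, Project Mike. That's 4 operations.
So at least 4 operations follow Operation Whiskey, putting Operation Whiskey no later than position 2. That position is achievable by scheduling everything else first.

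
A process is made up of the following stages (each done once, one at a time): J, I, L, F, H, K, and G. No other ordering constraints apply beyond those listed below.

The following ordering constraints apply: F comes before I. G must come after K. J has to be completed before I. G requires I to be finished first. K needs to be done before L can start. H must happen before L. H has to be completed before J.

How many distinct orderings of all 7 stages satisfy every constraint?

55

The stages with no prerequisites are F, H, K; any of them can be placed first.
Systematically extending each partial ordering one stage at a time and counting, there are 55 complete orderings.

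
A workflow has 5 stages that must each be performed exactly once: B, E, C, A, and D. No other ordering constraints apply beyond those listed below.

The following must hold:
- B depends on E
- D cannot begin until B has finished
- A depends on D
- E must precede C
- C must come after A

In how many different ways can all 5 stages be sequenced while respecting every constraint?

E is the only stage with nothing required before it, so every ordering starts there.
Every stage is then forced in turn, so only 1 complete ordering is consistent with the constraints.

1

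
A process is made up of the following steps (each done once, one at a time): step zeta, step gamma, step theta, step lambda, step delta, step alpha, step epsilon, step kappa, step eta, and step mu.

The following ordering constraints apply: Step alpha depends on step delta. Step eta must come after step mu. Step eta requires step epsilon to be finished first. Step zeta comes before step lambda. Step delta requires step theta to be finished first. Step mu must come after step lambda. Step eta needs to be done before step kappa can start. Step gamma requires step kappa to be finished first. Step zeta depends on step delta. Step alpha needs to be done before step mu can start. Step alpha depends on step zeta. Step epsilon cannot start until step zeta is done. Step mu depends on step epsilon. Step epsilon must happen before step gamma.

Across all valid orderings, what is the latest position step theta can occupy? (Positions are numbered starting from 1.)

Following every chain forward from step theta, the steps that must come later are step zeta, step gamma, step lambda, step delta, step alpha, step epsilon, step kappa, step eta, step mu — 9 of them.
So at least 9 steps follow step theta, putting step theta no later than position 1. That position is achievable by scheduling everything else first.

1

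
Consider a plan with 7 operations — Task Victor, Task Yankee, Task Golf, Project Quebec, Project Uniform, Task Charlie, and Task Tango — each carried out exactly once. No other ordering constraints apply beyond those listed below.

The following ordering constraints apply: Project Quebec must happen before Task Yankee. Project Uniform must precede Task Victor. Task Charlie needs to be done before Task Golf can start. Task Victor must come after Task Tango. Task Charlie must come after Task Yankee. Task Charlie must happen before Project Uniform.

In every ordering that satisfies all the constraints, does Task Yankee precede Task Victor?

Yes

There is a constraint chain Task Yankee → Task Charlie → Project Uniform → Task Victor.
That forces Task Yankee before Task Victor in every valid schedule.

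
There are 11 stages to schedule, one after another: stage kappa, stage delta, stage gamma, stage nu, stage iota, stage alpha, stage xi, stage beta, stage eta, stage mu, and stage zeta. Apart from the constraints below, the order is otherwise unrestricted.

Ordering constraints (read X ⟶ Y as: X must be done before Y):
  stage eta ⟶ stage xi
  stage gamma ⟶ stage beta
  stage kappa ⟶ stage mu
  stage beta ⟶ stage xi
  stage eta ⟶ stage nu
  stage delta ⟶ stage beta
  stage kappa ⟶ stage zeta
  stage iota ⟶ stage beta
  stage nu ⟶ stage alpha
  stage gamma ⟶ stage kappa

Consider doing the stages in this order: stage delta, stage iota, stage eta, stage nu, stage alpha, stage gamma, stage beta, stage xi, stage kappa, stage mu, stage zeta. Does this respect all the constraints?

Every stated constraint is respected: stage delta sits at position 1, ahead of stage beta at position 7, and each of the other listed pairs likewise has the predecessor earlier in the sequence.

Yes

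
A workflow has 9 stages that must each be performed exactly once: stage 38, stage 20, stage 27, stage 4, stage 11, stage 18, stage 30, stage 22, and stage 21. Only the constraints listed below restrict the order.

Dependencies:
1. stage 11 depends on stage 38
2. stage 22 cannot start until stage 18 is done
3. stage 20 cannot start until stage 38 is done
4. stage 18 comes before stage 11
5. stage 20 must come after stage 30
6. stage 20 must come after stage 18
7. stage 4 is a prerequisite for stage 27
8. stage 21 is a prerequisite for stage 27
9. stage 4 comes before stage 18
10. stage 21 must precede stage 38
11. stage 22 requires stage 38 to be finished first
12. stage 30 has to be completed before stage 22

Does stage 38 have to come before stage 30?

No

No chain of constraints connects stage 38 to stage 30 in either direction.
A valid ordering placing stage 30 before stage 38 exists, so the answer is no.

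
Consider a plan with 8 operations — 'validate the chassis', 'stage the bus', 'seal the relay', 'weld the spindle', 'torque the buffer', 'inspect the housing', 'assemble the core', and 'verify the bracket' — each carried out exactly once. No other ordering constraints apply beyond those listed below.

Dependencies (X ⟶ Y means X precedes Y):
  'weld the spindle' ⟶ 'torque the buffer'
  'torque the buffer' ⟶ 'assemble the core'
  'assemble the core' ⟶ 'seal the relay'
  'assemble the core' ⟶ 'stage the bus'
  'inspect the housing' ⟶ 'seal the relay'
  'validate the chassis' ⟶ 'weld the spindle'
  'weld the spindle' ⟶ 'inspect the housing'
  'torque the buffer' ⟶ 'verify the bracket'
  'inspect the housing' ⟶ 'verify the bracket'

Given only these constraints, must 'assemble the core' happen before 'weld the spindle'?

No

In fact the dependencies run the other way: 'weld the spindle' → 'torque the buffer' → 'assemble the core'.
So 'assemble the core' does not have to come before 'weld the spindle' — it cannot.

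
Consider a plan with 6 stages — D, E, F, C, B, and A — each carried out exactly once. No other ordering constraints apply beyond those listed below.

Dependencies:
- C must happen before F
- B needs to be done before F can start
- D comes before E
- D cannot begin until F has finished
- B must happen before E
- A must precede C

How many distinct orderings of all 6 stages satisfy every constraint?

The stages with no prerequisites are B, A; any of them can be placed first.
Counting all ways to extend the partial order to a total order gives 3.

3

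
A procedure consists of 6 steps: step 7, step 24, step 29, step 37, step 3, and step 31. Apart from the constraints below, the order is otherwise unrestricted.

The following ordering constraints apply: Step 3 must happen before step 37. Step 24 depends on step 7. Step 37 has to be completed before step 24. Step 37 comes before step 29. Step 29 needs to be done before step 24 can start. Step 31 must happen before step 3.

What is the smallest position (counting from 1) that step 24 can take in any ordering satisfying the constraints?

6

Working backwards through the constraints from step 24, its full set of required predecessors is step 7, step 29, step 37, step 3, step 31 — 5 of them.
With 5 mandatory predecessors, the earliest step 24 can sit is position 5+1 = 6, and placing just those 5 first achieves it.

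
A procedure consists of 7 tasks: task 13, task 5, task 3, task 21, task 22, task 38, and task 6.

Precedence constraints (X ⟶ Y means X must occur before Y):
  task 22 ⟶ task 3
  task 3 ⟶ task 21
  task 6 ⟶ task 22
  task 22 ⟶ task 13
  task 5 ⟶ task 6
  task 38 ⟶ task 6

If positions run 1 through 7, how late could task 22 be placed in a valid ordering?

Following every chain forward from task 22, the tasks that must come later are task 13, task 3, task 21 — 3 of them.
So at least 3 tasks follow task 22, putting task 22 no later than position 4. That position is achievable by scheduling everything else first.

4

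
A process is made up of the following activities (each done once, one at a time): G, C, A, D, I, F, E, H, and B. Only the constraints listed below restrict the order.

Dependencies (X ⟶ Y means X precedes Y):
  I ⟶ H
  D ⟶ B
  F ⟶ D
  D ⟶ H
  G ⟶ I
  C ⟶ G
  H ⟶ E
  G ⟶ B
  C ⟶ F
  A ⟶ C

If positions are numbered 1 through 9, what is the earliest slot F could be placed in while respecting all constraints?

3

Working backwards through the constraints from F, its full set of required predecessors is C, A — 2 of them.
With 2 mandatory predecessors, the earliest F can sit is position 2+1 = 3, and placing just those 2 first achieves it.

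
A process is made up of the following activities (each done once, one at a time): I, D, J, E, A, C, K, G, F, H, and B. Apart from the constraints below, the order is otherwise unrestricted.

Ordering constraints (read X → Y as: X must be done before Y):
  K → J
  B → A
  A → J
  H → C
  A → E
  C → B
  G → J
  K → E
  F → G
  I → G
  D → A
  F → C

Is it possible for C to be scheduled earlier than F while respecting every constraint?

No

Following F → C, F must precede C in every valid ordering.
Hence C can never be scheduled before F.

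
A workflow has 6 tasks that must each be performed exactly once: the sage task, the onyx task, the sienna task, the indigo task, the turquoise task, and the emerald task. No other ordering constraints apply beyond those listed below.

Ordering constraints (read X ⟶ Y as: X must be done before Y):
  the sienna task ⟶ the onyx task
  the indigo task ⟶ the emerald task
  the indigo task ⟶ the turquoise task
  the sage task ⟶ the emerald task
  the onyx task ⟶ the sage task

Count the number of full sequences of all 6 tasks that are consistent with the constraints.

The tasks with no prerequisites are the sienna task, the indigo task; any of them can be placed first.
Counting all ways to extend the partial order to a total order gives 14.

14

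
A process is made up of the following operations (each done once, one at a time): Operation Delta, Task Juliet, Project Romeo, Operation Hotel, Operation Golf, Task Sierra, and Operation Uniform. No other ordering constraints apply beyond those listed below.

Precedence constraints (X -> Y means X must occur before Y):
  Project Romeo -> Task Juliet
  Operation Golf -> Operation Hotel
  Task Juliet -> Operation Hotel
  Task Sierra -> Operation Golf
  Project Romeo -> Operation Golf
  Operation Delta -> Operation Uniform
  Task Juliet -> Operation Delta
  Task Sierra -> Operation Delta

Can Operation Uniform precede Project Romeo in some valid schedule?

No

Following Project Romeo → Task Juliet → Operation Delta → Operation Uniform, Project Romeo must precede Operation Uniform in every valid ordering.
So no valid ordering can have Operation Uniform before Project Romeo.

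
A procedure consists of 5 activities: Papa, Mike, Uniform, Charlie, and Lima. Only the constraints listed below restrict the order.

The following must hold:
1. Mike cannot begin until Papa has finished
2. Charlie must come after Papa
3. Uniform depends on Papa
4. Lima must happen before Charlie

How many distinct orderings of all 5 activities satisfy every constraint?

18

2 activities have no prerequisites (Papa, Lima), so any of them could come first.
Systematically extending each partial ordering one activity at a time and counting, there are 18 complete orderings.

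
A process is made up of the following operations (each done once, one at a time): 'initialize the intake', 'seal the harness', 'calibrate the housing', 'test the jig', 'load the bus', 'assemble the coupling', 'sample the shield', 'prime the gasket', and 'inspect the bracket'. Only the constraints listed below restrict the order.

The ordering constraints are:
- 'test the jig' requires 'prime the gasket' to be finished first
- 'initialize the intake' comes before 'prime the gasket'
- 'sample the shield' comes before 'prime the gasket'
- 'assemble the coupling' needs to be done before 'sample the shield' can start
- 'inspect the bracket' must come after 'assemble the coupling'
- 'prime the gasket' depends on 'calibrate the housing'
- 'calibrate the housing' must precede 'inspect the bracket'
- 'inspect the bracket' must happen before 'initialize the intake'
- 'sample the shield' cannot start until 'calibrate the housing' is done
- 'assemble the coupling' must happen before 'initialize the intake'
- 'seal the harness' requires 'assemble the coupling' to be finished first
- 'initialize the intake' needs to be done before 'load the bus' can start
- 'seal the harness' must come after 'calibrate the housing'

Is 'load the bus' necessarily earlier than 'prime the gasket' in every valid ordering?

No

Nothing in the constraints links 'load the bus' and 'prime the gasket'; they are unordered relative to each other.
There exist valid orderings with 'prime the gasket' before 'load the bus', so 'load the bus' is not required to come first.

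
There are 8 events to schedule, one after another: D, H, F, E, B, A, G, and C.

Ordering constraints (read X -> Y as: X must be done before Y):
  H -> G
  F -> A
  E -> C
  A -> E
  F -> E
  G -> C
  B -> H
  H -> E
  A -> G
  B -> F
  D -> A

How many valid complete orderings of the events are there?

2 events have no prerequisites (D, B), so any of them could come first.
Enumerating by repeatedly choosing an available event (one whose prerequisites are all placed) gives 22 distinct complete orderings.

22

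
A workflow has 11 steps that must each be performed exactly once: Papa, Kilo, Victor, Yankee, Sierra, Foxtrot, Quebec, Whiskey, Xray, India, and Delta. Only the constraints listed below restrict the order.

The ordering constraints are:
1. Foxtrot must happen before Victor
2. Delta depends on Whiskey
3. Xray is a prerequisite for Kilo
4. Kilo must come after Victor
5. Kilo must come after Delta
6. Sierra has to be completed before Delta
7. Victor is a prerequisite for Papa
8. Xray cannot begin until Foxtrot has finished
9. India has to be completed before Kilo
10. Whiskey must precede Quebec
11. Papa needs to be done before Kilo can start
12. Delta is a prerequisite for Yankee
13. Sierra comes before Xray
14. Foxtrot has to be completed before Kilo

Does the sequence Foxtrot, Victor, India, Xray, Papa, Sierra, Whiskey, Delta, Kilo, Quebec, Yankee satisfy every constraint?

No

Here Sierra comes after Xray.
Since Sierra is required before Xray, the ordering is invalid.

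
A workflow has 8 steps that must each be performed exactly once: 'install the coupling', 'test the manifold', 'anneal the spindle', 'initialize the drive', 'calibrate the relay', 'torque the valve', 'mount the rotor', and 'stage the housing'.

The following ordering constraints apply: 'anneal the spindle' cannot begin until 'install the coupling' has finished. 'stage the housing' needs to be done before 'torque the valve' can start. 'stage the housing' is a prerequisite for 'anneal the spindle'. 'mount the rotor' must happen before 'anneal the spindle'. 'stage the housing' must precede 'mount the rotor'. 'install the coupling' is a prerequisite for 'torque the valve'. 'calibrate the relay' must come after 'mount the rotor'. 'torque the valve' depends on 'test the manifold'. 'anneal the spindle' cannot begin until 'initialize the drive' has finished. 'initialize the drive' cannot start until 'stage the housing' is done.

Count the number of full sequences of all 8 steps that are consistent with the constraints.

489

The steps with no prerequisites are 'install the coupling', 'test the manifold', 'stage the housing'; any of them can be placed first.
Systematically extending each partial ordering one step at a time and counting, there are 489 complete orderings.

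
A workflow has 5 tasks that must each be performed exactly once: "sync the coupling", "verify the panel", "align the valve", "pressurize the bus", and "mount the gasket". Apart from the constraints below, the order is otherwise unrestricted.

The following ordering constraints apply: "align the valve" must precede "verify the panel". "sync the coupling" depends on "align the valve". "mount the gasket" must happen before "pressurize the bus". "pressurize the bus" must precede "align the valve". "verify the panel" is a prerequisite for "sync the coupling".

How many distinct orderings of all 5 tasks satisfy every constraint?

1

Only "mount the gasket" has no prerequisites, so it must go first.
Every task is then forced in turn, so only 1 complete ordering is consistent with the constraints.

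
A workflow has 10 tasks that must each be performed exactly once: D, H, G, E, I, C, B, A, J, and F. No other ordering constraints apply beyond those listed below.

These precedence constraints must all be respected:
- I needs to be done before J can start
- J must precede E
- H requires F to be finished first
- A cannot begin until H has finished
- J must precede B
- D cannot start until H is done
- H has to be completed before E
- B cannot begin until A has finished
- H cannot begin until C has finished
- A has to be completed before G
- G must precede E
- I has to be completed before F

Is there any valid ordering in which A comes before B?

Every valid ordering already has A before B (the constraints require it), so in particular at least one does.

Yes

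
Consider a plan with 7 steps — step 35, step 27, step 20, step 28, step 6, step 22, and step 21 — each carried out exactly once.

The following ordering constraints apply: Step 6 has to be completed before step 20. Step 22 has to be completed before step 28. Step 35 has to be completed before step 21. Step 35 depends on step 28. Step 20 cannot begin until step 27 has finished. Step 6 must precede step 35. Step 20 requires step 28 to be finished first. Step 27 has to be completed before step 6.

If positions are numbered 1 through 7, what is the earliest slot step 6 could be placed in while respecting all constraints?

The only step forced before step 6 (directly or transitively) is step 27.
With 1 mandatory predecessor, the earliest step 6 can sit is position 1+1 = 2, and placing just that one first achieves it.

2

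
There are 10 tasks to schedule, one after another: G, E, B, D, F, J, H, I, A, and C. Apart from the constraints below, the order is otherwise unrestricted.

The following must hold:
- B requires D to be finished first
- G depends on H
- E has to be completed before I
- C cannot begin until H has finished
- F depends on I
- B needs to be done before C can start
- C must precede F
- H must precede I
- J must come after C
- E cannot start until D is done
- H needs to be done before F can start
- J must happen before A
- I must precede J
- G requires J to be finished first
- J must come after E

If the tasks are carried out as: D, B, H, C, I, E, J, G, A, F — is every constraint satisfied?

In the proposed order, I appears before E.
But one of the constraints requires E before I, so this ordering violates it.

No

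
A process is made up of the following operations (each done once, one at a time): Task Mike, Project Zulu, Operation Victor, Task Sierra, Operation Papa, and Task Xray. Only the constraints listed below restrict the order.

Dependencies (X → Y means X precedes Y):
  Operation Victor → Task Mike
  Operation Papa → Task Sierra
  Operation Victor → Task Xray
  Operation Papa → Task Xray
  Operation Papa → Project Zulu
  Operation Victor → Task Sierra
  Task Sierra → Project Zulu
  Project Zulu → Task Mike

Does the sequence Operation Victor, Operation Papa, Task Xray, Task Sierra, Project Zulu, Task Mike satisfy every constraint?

Going through the constraints one by one, each required predecessor appears earlier in the sequence than its dependent — e.g. Operation Victor (position 1) is before Task Mike (position 6), as required.

Yes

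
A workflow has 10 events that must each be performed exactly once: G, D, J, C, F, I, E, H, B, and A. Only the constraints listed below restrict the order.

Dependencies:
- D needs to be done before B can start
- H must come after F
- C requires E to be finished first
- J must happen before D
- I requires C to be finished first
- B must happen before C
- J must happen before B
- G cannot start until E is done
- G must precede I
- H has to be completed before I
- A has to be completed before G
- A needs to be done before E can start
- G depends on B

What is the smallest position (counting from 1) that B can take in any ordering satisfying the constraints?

3

Working backwards through the constraints from B, its full set of required predecessors is D, J — 2 of them.
So at minimum 2 events come before B, putting B no earlier than position 3. That position is achievable by scheduling exactly those predecessors first.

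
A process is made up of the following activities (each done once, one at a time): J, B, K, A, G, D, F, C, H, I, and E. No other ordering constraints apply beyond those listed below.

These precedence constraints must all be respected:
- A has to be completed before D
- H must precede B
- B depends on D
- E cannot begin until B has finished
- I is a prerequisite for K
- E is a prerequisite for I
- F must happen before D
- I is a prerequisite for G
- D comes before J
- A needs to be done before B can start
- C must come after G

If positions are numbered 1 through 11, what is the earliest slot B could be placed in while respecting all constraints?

5

Every activity that must precede B has to come before it. Tracing all chains that end at B, those activities are: A, D, F, H — 4 in total.
With 4 mandatory predecessors, the earliest B can sit is position 4+1 = 5, and placing just those 4 first achieves it.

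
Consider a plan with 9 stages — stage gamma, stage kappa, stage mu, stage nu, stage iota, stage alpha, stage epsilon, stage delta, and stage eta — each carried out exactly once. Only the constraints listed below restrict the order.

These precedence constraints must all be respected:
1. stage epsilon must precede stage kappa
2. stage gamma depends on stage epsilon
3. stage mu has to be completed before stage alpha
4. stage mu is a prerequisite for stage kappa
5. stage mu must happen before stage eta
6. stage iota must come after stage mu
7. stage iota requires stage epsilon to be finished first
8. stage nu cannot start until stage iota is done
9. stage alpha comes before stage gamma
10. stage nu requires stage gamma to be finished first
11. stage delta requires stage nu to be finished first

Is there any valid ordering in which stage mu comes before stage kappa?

Yes

The constraints force stage mu before stage kappa, so yes — every valid ordering has stage mu earlier.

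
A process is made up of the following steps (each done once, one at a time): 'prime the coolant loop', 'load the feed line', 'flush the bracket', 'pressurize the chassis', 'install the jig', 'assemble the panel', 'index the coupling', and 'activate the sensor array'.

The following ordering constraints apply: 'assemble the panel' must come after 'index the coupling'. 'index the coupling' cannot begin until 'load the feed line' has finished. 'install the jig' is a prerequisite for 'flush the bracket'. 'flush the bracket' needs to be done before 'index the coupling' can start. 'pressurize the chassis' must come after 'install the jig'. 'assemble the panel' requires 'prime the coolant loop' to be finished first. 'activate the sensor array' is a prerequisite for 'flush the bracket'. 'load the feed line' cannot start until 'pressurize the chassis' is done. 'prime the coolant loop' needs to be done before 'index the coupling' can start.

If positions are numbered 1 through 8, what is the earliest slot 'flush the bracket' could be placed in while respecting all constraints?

The steps that are forced before 'flush the bracket', directly or transitively, are 'install the jig', 'activate the sensor array'. That's 2 steps.
So at minimum 2 steps come before 'flush the bracket', putting 'flush the bracket' no earlier than position 3. That position is achievable by scheduling exactly those predecessors first.

3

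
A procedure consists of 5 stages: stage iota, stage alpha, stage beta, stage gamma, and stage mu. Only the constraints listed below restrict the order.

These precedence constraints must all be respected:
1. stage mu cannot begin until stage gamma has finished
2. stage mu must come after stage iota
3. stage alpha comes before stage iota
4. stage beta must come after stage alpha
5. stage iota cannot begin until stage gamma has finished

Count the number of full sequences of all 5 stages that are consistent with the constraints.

2 stages have no prerequisites (stage alpha, stage gamma), so any of them could come first.
Counting all ways to extend the partial order to a total order gives 7.

7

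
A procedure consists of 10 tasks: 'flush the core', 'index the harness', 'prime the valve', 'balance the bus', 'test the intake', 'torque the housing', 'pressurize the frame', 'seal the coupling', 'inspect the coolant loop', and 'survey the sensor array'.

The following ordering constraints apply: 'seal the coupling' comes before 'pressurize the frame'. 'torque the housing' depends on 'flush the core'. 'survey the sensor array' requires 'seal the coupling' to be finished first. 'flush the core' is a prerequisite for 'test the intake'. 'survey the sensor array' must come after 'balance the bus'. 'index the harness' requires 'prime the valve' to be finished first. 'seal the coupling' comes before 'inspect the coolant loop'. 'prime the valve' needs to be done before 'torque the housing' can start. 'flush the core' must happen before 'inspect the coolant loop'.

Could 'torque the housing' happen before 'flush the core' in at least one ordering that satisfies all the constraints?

The constraints give a chain 'flush the core' → 'torque the housing', which forces 'flush the core' before 'torque the housing'.
So no valid ordering can have 'torque the housing' before 'flush the core'.

No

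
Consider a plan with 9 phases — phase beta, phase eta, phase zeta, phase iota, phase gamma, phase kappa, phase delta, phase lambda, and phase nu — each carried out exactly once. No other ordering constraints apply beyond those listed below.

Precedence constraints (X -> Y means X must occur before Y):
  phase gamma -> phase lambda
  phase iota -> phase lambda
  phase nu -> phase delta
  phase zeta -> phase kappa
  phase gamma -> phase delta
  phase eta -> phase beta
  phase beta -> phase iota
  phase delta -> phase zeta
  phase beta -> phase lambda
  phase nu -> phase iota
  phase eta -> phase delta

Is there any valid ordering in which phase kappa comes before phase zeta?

The constraints give a chain phase zeta → phase kappa, which forces phase zeta before phase kappa.
So no valid ordering can have phase kappa before phase zeta.

No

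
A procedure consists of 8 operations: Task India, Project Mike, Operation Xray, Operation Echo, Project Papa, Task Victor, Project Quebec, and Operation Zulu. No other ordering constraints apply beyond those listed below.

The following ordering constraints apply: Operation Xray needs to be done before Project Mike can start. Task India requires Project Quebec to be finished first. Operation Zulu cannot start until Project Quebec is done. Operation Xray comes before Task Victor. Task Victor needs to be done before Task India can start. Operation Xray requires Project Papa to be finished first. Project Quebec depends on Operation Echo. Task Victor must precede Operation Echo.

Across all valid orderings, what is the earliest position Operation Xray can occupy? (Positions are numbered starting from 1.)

2

The only operation forced before Operation Xray (directly or transitively) is Project Papa.
So at minimum 1 operation comes before Operation Xray, putting Operation Xray no earlier than position 2. That position is achievable by scheduling exactly that predecessor first.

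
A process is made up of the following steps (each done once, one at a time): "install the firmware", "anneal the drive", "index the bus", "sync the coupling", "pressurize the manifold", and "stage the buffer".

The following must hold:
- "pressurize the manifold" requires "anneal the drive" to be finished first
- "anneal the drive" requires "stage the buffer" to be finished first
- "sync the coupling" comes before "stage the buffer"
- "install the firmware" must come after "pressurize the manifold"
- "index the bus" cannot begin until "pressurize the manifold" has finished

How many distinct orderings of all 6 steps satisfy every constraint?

2

"sync the coupling" is the only step with nothing required before it, so every ordering starts there.
Systematically extending each partial ordering one step at a time and counting, there are 2 complete orderings.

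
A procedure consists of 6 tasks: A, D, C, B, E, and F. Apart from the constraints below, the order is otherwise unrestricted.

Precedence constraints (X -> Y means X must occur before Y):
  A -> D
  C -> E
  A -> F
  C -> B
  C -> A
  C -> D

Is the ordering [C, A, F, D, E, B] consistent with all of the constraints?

Yes

Going through the constraints one by one, each required predecessor appears earlier in the sequence than its dependent — e.g. C (position 1) is before B (position 6), as required.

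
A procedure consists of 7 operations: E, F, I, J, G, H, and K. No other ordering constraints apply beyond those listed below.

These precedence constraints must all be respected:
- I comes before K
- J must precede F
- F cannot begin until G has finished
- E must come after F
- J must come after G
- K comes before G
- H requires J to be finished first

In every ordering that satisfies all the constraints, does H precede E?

Nothing in the constraints links H and E; they are unordered relative to each other.
So H can come before E or after — it is not forced.

No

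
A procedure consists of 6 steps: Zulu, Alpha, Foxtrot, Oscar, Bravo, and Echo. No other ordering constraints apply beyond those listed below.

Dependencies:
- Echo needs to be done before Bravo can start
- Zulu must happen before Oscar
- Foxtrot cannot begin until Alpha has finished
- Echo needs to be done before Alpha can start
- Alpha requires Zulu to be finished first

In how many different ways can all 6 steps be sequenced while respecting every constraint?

30

2 steps have no prerequisites (Zulu, Echo), so any of them could come first.
Enumerating by repeatedly choosing an available step (one whose prerequisites are all placed) gives 30 distinct complete orderings.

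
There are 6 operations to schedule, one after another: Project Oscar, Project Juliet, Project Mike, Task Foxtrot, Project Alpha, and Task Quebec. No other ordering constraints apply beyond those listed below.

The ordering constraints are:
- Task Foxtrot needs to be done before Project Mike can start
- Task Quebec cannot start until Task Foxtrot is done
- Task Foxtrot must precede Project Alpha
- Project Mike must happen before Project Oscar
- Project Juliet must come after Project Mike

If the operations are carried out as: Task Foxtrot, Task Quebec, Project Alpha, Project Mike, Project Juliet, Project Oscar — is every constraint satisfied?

Checking each listed constraint against this order: for instance, Task Foxtrot is in position 1 and Project Mike in position 4, so that constraint holds — and the remaining constraints check out the same way.

Yes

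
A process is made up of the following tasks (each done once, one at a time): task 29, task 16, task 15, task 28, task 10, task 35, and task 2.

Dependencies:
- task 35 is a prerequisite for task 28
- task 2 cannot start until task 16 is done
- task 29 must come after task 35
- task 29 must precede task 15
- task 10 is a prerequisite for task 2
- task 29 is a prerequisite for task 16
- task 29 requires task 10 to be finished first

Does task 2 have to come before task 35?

No

In fact the dependencies run the other way: task 35 → task 29 → task 16 → task 2.
So task 2 never precedes task 35.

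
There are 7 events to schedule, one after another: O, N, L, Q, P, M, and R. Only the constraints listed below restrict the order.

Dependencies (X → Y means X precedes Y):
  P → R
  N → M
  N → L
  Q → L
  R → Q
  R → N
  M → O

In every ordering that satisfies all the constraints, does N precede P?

No

There is a chain P → R → N, which puts P before N.
So N never precedes P.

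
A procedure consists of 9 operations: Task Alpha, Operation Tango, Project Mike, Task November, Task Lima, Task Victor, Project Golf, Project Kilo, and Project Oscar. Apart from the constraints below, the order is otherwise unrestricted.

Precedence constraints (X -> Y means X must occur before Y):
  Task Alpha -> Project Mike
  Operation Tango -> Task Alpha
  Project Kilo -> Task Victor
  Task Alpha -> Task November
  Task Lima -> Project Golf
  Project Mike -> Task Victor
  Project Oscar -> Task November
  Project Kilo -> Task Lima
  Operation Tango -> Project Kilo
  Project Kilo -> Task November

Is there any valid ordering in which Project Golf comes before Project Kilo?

No

There is a dependency chain Project Kilo → Task Lima → Project Golf, so Project Golf always comes after Project Kilo.
So no valid ordering can have Project Golf before Project Kilo.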